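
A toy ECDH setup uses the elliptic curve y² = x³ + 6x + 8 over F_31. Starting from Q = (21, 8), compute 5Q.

Double-and-add on 5 = (101)₂. Start with Q = (21, 8) for the leading 1-bit.
double: tangent at (21, 8): λ = (3·21² + 6)/(2·8) ≡ 27/16. 16⁻¹ ≡ 2 (mod 31) since 16·2 = 32 ≡ 1, so λ ≡ 27·2 ≡ 23.
  x = λ² - 21 - 21 = 529 - 42 ≡ 22; y = λ·(21 - 22) - 8 ≡ 0. → (22, 0)
double: (22, 0) + (22, 0): same x and y₁ ≡ -y₂, so the sum is O.
add Q: O + (21, 8) = (21, 8) (identity).

(21, 8)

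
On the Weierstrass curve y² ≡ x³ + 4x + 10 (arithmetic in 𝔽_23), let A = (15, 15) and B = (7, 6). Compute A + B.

(15, 15) + (7, 6). λ = (6 - 15)/(7 - 15) ≡ 14/15 mod 23. 15⁻¹ ≡ 20 (mod 23) since 15·20 = 300 ≡ 1, so λ ≡ 4.
  x = λ² - 15 - 7 = 16 - 22 ≡ 17; y = λ·(15 - 17) - 15 ≡ 0. → (17, 0)

(17, 0)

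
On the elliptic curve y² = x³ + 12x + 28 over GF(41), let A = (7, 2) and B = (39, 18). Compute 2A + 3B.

(29, 40)

First 2A:
Repeated addition: build up to 2A.
2A: tangent at (7, 2): λ = (3·7² + 12)/(2·2) ≡ 36/4. 4⁻¹ ≡ 31 (mod 41), so λ ≡ 36·31 ≡ 9.
  x = λ² - 7 - 7 = 81 - 14 ≡ 26; y = λ·(7 - 26) - 2 ≡ 32. → (26, 32)
2A = (26, 32).
Next 3B:
Repeated addition: build up to 3B.
2B: tangent at (39, 18): λ = (3·39² + 12)/(2·18) ≡ 24/36. 36⁻¹ ≡ 8 (mod 41) since 36·8 = 288 ≡ 1, so λ ≡ 24·8 ≡ 28.
  x = λ² - 39 - 39 = 784 - 78 ≡ 9; y = λ·(39 - 9) - 18 ≡ 2. → (9, 2)
3B: (9, 2) + (39, 18). λ = (18 - 2)/(39 - 9) ≡ 16/30 mod 41. 30⁻¹ ≡ 26 (mod 41) since 30·26 = 780 ≡ 1, so λ ≡ 6.
  x = λ² - 9 - 39 = 36 - 48 ≡ 29; y = λ·(9 - 29) - 2 ≡ 1. → (29, 1)
3B = (29, 1).
Finally 2A + 3B:
(26, 32) + (29, 1). λ = (1 - 32)/(29 - 26) ≡ 10/3 mod 41. 3⁻¹ ≡ 14 (mod 41), so λ ≡ 17.
  x = λ² - 26 - 29 = 289 - 55 ≡ 29; y = λ·(26 - 29) - 32 ≡ 40. → (29, 40)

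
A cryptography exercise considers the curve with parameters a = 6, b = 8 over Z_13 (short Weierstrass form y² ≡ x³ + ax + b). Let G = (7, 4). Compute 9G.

(6, 0)

Repeated addition: build up to 9G.
2G: tangent at (7, 4): λ = (3·7² + 6)/(2·4) ≡ 10/8. 8⁻¹ ≡ 5 (mod 13), so λ ≡ 10·5 ≡ 11.
  x = λ² - 7 - 7 = 121 - 14 ≡ 3; y = λ·(7 - 3) - 4 ≡ 1. → (3, 1)
3G: (3, 1) + (7, 4). λ = (4 - 1)/(7 - 3) ≡ 3/4 mod 13. 4⁻¹ ≡ 10 (mod 13), so λ ≡ 4.
  x = λ² - 3 - 7 = 16 - 10 ≡ 6; y = λ·(3 - 6) - 1 ≡ 0. → (6, 0)
4G: (6, 0) + (7, 4). λ = (4 - 0)/(7 - 6) ≡ 4/1 mod 13. 1⁻¹ ≡ 1 (mod 13) since 1·1 = 1 ≡ 1, so λ ≡ 4.
  x = λ² - 6 - 7 = 16 - 13 ≡ 3; y = λ·(6 - 3) - 0 ≡ 12. → (3, 12)
5G: (3, 12) + (7, 4). λ = (4 - 12)/(7 - 3) ≡ 5/4 mod 13. 4⁻¹ ≡ 10 (mod 13) since 4·10 = 40 ≡ 1, so λ ≡ 11.
  x = λ² - 3 - 7 = 121 - 10 ≡ 7; y = λ·(3 - 7) - 12 ≡ 9. → (7, 9)
6G: (7, 9) + (7, 4): same x and y₁ ≡ -y₂, so the sum is ∞.
7G: ∞ + (7, 4) = (7, 4) (identity).
8G: tangent at (7, 4): λ = (3·7² + 6)/(2·4) ≡ 10/8. 8⁻¹ ≡ 5 (mod 13) since 8·5 = 40 ≡ 1, so λ ≡ 10·5 ≡ 11.
  x = λ² - 7 - 7 = 121 - 14 ≡ 3; y = λ·(7 - 3) - 4 ≡ 1. → (3, 1)
9G: (3, 1) + (7, 4). λ = (4 - 1)/(7 - 3) ≡ 3/4 mod 13. 4⁻¹ ≡ 10 (mod 13), so λ ≡ 4.
  x = λ² - 3 - 7 = 16 - 10 ≡ 6; y = λ·(3 - 6) - 1 ≡ 0. → (6, 0)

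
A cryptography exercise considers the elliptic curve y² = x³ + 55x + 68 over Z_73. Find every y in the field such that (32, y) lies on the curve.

33, 40

x³ + 55x + 68 = 34596 ≡ 67 (mod 73).
Square roots of 67 mod 73: 33 and 40 (since 33² = 1089 ≡ 67).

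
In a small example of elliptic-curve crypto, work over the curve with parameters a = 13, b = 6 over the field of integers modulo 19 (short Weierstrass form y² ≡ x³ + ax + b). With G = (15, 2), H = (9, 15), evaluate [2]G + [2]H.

First 2G:
Repeated addition: build up to 2G.
2G: tangent at (15, 2): λ = (3·15² + 13)/(2·2) ≡ 4/4. 4⁻¹ ≡ 5 (mod 19) since 4·5 = 20 ≡ 1, so λ ≡ 4·5 ≡ 1.
  x = λ² - 15 - 15 = 1 - 30 ≡ 9; y = λ·(15 - 9) - 2 ≡ 4. → (9, 4)
2G = (9, 4).
Next 2H:
Repeated addition: build up to 2H.
2H: tangent at (9, 15): λ = (3·9² + 13)/(2·15) ≡ 9/11. 11⁻¹ ≡ 7 (mod 19), so λ ≡ 9·7 ≡ 6.
  x = λ² - 9 - 9 = 36 - 18 ≡ 18; y = λ·(9 - 18) - 15 ≡ 7. → (18, 7)
2H = (18, 7).
Finally 2G + 2H:
(9, 4) + (18, 7). λ = (7 - 4)/(18 - 9) ≡ 3/9 mod 19. 9⁻¹ ≡ 17 (mod 19), so λ ≡ 13.
  x = λ² - 9 - 18 = 169 - 27 ≡ 9; y = λ·(9 - 9) - 4 ≡ 15. → (9, 15)

(9, 15)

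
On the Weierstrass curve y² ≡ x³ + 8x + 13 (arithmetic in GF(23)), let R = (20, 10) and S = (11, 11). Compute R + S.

(20, 10) + (11, 11). λ = (11 - 10)/(11 - 20) ≡ 1/14 mod 23. 14⁻¹ ≡ 5 (mod 23), so λ ≡ 5.
  x = λ² - 20 - 11 = 25 - 31 ≡ 17; y = λ·(20 - 17) - 10 ≡ 5. → (17, 5)

(17, 5)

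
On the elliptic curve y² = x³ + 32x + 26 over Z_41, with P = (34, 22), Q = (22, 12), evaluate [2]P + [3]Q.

First 2P:
Repeated addition: build up to 2P.
2P: tangent at (34, 22): λ = (3·34² + 32)/(2·22) ≡ 15/3. 3⁻¹ ≡ 14 (mod 41), so λ ≡ 15·14 ≡ 5.
  x = λ² - 34 - 34 = 25 - 68 ≡ 39; y = λ·(34 - 39) - 22 ≡ 35. → (39, 35)
2P = (39, 35).
Next 3Q:
Repeated addition: build up to 3Q.
2Q: tangent at (22, 12): λ = (3·22² + 32)/(2·12) ≡ 8/24. 24⁻¹ ≡ 12 (mod 41), so λ ≡ 8·12 ≡ 14.
  x = λ² - 22 - 22 = 196 - 44 ≡ 29; y = λ·(22 - 29) - 12 ≡ 13. → (29, 13)
3Q: (29, 13) + (22, 12). λ = (12 - 13)/(22 - 29) ≡ 40/34 mod 41. 34⁻¹ ≡ 35 (mod 41), so λ ≡ 6.
  x = λ² - 29 - 22 = 36 - 51 ≡ 26; y = λ·(29 - 26) - 13 ≡ 5. → (26, 5)
3Q = (26, 5).
Finally 2P + 3Q:
(39, 35) + (26, 5). λ = (5 - 35)/(26 - 39) ≡ 11/28 mod 41. 28⁻¹ ≡ 22 (mod 41) since 28·22 = 616 ≡ 1, so λ ≡ 37.
  x = λ² - 39 - 26 = 1369 - 65 ≡ 33; y = λ·(39 - 33) - 35 ≡ 23. → (33, 23)

(33, 23)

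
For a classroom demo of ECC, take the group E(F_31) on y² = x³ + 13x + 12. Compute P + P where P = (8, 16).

tangent at (8, 16): λ = (3·8² + 13)/(2·16) ≡ 19/1. 1⁻¹ ≡ 1 (mod 31), so λ ≡ 19·1 ≡ 19.
  x = λ² - 8 - 8 = 361 - 16 ≡ 4; y = λ·(8 - 4) - 16 ≡ 29. → (4, 29)

(4, 29)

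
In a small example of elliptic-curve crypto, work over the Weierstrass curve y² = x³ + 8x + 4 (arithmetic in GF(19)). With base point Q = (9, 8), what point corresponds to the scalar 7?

Repeated addition: build up to 7Q.
2Q: tangent at (9, 8): λ = (3·9² + 8)/(2·8) ≡ 4/16. 16⁻¹ ≡ 6 (mod 19), so λ ≡ 4·6 ≡ 5.
  x = λ² - 9 - 9 = 25 - 18 ≡ 7; y = λ·(9 - 7) - 8 ≡ 2. → (7, 2)
3Q: (7, 2) + (9, 8). λ = (8 - 2)/(9 - 7) ≡ 6/2 mod 19. 2⁻¹ ≡ 10 (mod 19) since 2·10 = 20 ≡ 1, so λ ≡ 3.
  x = λ² - 7 - 9 = 9 - 16 ≡ 12; y = λ·(7 - 12) - 2 ≡ 2. → (12, 2)
4Q: (12, 2) + (9, 8). λ = (8 - 2)/(9 - 12) ≡ 6/16 mod 19. 16⁻¹ ≡ 6 (mod 19), so λ ≡ 17.
  x = λ² - 12 - 9 = 289 - 21 ≡ 2; y = λ·(12 - 2) - 2 ≡ 16. → (2, 16)
5Q: (2, 16) + (9, 8). λ = (8 - 16)/(9 - 2) ≡ 11/7 mod 19. 7⁻¹ ≡ 11 (mod 19), so λ ≡ 7.
  x = λ² - 2 - 9 = 49 - 11 ≡ 0; y = λ·(2 - 0) - 16 ≡ 17. → (0, 17)
6Q: (0, 17) + (9, 8). λ = (8 - 17)/(9 - 0) ≡ 10/9 mod 19. 9⁻¹ ≡ 17 (mod 19) since 9·17 = 153 ≡ 1, so λ ≡ 18.
  x = λ² - 0 - 9 = 324 - 9 ≡ 11; y = λ·(0 - 11) - 17 ≡ 13. → (11, 13)
7Q: (11, 13) + (9, 8). λ = (8 - 13)/(9 - 11) ≡ 14/17 mod 19. 17⁻¹ ≡ 9 (mod 19) since 17·9 = 153 ≡ 1, so λ ≡ 12.
  x = λ² - 11 - 9 = 144 - 20 ≡ 10; y = λ·(11 - 10) - 13 ≡ 18. → (10, 18)

(10, 18)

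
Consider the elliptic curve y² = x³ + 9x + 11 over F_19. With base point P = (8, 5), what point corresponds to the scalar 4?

(15, 14)

Double-and-add on 4 = (100)₂. Start with P = (8, 5) for the leading 1-bit.
double: tangent at (8, 5): λ = (3·8² + 9)/(2·5) ≡ 11/10. 10⁻¹ ≡ 2 (mod 19), so λ ≡ 11·2 ≡ 3.
  x = λ² - 8 - 8 = 9 - 16 ≡ 12; y = λ·(8 - 12) - 5 ≡ 2. → (12, 2)
double: tangent at (12, 2): λ = (3·12² + 9)/(2·2) ≡ 4/4. 4⁻¹ ≡ 5 (mod 19), so λ ≡ 4·5 ≡ 1.
  x = λ² - 12 - 12 = 1 - 24 ≡ 15; y = λ·(12 - 15) - 2 ≡ 14. → (15, 14)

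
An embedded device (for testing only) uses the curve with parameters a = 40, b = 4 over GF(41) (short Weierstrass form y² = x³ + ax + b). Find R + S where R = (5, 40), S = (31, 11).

(5, 40) + (31, 11). λ = (11 - 40)/(31 - 5) ≡ 12/26 mod 41. 26⁻¹ ≡ 30 (mod 41) since 26·30 = 780 ≡ 1, so λ ≡ 32.
  x = λ² - 5 - 31 = 1024 - 36 ≡ 4; y = λ·(5 - 4) - 40 ≡ 33. → (4, 33)

(4, 33)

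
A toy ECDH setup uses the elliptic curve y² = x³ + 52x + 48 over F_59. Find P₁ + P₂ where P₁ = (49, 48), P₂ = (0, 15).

(49, 48) + (0, 15). λ = (15 - 48)/(0 - 49) ≡ 26/10 mod 59. 10⁻¹ ≡ 6 (mod 59), so λ ≡ 38.
  x = λ² - 49 - 0 = 1444 - 49 ≡ 38; y = λ·(49 - 38) - 48 ≡ 16. → (38, 16)

(38, 16)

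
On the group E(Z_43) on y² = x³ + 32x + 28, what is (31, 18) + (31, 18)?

(16, 32)

tangent at (31, 18): λ = (3·31² + 32)/(2·18) ≡ 34/36. 36⁻¹ ≡ 6 (mod 43), so λ ≡ 34·6 ≡ 32.
  x = λ² - 31 - 31 = 1024 - 62 ≡ 16; y = λ·(31 - 16) - 18 ≡ 32. → (16, 32)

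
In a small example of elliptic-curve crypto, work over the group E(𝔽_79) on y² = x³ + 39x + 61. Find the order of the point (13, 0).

2P: (13, 0) + (13, 0): same x and y₁ ≡ -y₂, so the sum is ∞.
2P = ∞, so the order is 2.

2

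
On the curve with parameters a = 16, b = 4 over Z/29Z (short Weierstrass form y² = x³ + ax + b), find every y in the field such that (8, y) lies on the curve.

8, 21

x³ + 16x + 4 = 644 ≡ 6 (mod 29).
Square roots of 6 mod 29: 8 and 21 (since 8² = 64 ≡ 6).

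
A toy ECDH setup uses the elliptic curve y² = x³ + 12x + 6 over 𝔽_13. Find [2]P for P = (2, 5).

(8, 4)

tangent at (2, 5): λ = (3·2² + 12)/(2·5) ≡ 11/10. 10⁻¹ ≡ 4 (mod 13), so λ ≡ 11·4 ≡ 5.
  x = λ² - 2 - 2 = 25 - 4 ≡ 8; y = λ·(2 - 8) - 5 ≡ 4. → (8, 4)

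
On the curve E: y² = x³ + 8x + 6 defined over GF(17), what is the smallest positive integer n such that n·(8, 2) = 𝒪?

2P: tangent at (8, 2): λ = (3·8² + 8)/(2·2) ≡ 13/4. 4⁻¹ ≡ 13 (mod 17) since 4·13 = 52 ≡ 1, so λ ≡ 13·13 ≡ 16.
  x = λ² - 8 - 8 = 256 - 16 ≡ 2; y = λ·(8 - 2) - 2 ≡ 9. → (2, 9)
3P: (2, 9) + (8, 2). λ = (2 - 9)/(8 - 2) ≡ 10/6 mod 17. 6⁻¹ ≡ 3 (mod 17), so λ ≡ 13.
  x = λ² - 2 - 8 = 169 - 10 ≡ 6; y = λ·(2 - 6) - 9 ≡ 7. → (6, 7)
4P: (6, 7) + (8, 2). λ = (2 - 7)/(8 - 6) ≡ 12/2 mod 17. 2⁻¹ ≡ 9 (mod 17) since 2·9 = 18 ≡ 1, so λ ≡ 6.
  x = λ² - 6 - 8 = 36 - 14 ≡ 5; y = λ·(6 - 5) - 7 ≡ 16. → (5, 16)
5P: (5, 16) + (8, 2). λ = (2 - 16)/(8 - 5) ≡ 3/3 mod 17. 3⁻¹ ≡ 6 (mod 17), so λ ≡ 1.
  x = λ² - 5 - 8 = 1 - 13 ≡ 5; y = λ·(5 - 5) - 16 ≡ 1. → (5, 1)
6P: (5, 1) + (8, 2). λ = (2 - 1)/(8 - 5) ≡ 1/3 mod 17. 3⁻¹ ≡ 6 (mod 17), so λ ≡ 6.
  x = λ² - 5 - 8 = 36 - 13 ≡ 6; y = λ·(5 - 6) - 1 ≡ 10. → (6, 10)
7P: (6, 10) + (8, 2). λ = (2 - 10)/(8 - 6) ≡ 9/2 mod 17. 2⁻¹ ≡ 9 (mod 17) since 2·9 = 18 ≡ 1, so λ ≡ 13.
  x = λ² - 6 - 8 = 169 - 14 ≡ 2; y = λ·(6 - 2) - 10 ≡ 8. → (2, 8)
8P: (2, 8) + (8, 2). λ = (2 - 8)/(8 - 2) ≡ 11/6 mod 17. 6⁻¹ ≡ 3 (mod 17) since 6·3 = 18 ≡ 1, so λ ≡ 16.
  x = λ² - 2 - 8 = 256 - 10 ≡ 8; y = λ·(2 - 8) - 8 ≡ 15. → (8, 15)
9P: (8, 15) + (8, 2): same x and y₁ ≡ -y₂, so the sum is 𝒪.
9P = 𝒪, so the order is 9.

9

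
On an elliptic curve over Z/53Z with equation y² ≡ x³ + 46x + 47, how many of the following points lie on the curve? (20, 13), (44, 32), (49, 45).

3

(20, 13): 13² ≡ 10, rhs ≡ 10 → on.
(44, 32): 32² ≡ 17, rhs ≡ 17 → on.
(49, 45): 45² ≡ 11, rhs ≡ 11 → on.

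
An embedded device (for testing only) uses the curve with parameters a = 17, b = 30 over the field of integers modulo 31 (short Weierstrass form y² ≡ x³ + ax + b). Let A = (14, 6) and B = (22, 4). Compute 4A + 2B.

First 4A:
Double-and-add on 4 = (100)₂. Start with A = (14, 6) for the leading 1-bit.
double: tangent at (14, 6): λ = (3·14² + 17)/(2·6) ≡ 16/12. 12⁻¹ ≡ 13 (mod 31), so λ ≡ 16·13 ≡ 22.
  x = λ² - 14 - 14 = 484 - 28 ≡ 22; y = λ·(14 - 22) - 6 ≡ 4. → (22, 4)
double: tangent at (22, 4): λ = (3·22² + 17)/(2·4) ≡ 12/8. 8⁻¹ ≡ 4 (mod 31) since 8·4 = 32 ≡ 1, so λ ≡ 12·4 ≡ 17.
  x = λ² - 22 - 22 = 289 - 44 ≡ 28; y = λ·(22 - 28) - 4 ≡ 18. → (28, 18)
4A = (28, 18).
Next 2B:
Repeated addition: build up to 2B.
2B: tangent at (22, 4): λ = (3·22² + 17)/(2·4) ≡ 12/8. 8⁻¹ ≡ 4 (mod 31) since 8·4 = 32 ≡ 1, so λ ≡ 12·4 ≡ 17.
  x = λ² - 22 - 22 = 289 - 44 ≡ 28; y = λ·(22 - 28) - 4 ≡ 18. → (28, 18)
2B = (28, 18).
Finally 4A + 2B:
tangent at (28, 18): λ = (3·28² + 17)/(2·18) ≡ 13/5. 5⁻¹ ≡ 25 (mod 31), so λ ≡ 13·25 ≡ 15.
  x = λ² - 28 - 28 = 225 - 56 ≡ 14; y = λ·(28 - 14) - 18 ≡ 6. → (14, 6)

(14, 6)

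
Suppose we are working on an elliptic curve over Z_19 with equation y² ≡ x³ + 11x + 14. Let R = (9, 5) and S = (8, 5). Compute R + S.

(9, 5) + (8, 5). λ = (5 - 5)/(8 - 9) ≡ 0/18 mod 19. 18⁻¹ ≡ 18 (mod 19) since 18·18 = 324 ≡ 1, so λ ≡ 0.
  x = λ² - 9 - 8 = 0 - 17 ≡ 2; y = λ·(9 - 2) - 5 ≡ 14. → (2, 14)

(2, 14)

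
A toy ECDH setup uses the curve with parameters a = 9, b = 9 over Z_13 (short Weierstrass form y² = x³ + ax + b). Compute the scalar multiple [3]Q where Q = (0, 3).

Repeated addition: build up to 3Q.
2Q: tangent at (0, 3): λ = (3·0² + 9)/(2·3) ≡ 9/6. 6⁻¹ ≡ 11 (mod 13), so λ ≡ 9·11 ≡ 8.
  x = λ² - 0 - 0 = 64 - 0 ≡ 12; y = λ·(0 - 12) - 3 ≡ 5. → (12, 5)
3Q: (12, 5) + (0, 3). λ = (3 - 5)/(0 - 12) ≡ 11/1 mod 13. 1⁻¹ ≡ 1 (mod 13), so λ ≡ 11.
  x = λ² - 12 - 0 = 121 - 12 ≡ 5; y = λ·(12 - 5) - 5 ≡ 7. → (5, 7)

(5, 7)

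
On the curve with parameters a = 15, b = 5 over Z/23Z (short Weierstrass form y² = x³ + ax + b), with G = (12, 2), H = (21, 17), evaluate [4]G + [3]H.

(6, 9)

First 4G:
Repeated addition: build up to 4G.
2G: tangent at (12, 2): λ = (3·12² + 15)/(2·2) ≡ 10/4. 4⁻¹ ≡ 6 (mod 23) since 4·6 = 24 ≡ 1, so λ ≡ 10·6 ≡ 14.
  x = λ² - 12 - 12 = 196 - 24 ≡ 11; y = λ·(12 - 11) - 2 ≡ 12. → (11, 12)
3G: (11, 12) + (12, 2). λ = (2 - 12)/(12 - 11) ≡ 13/1 mod 23. 1⁻¹ ≡ 1 (mod 23) since 1·1 = 1 ≡ 1, so λ ≡ 13.
  x = λ² - 11 - 12 = 169 - 23 ≡ 8; y = λ·(11 - 8) - 12 ≡ 4. → (8, 4)
4G: (8, 4) + (12, 2). λ = (2 - 4)/(12 - 8) ≡ 21/4 mod 23. 4⁻¹ ≡ 6 (mod 23), so λ ≡ 11.
  x = λ² - 8 - 12 = 121 - 20 ≡ 9; y = λ·(8 - 9) - 4 ≡ 8. → (9, 8)
4G = (9, 8).
Next 3H:
Repeated addition: build up to 3H.
2H: tangent at (21, 17): λ = (3·21² + 15)/(2·17) ≡ 4/11. 11⁻¹ ≡ 21 (mod 23), so λ ≡ 4·21 ≡ 15.
  x = λ² - 21 - 21 = 225 - 42 ≡ 22; y = λ·(21 - 22) - 17 ≡ 14. → (22, 14)
3H: (22, 14) + (21, 17). λ = (17 - 14)/(21 - 22) ≡ 3/22 mod 23. 22⁻¹ ≡ 22 (mod 23), so λ ≡ 20.
  x = λ² - 22 - 21 = 400 - 43 ≡ 12; y = λ·(22 - 12) - 14 ≡ 2. → (12, 2)
3H = (12, 2).
Finally 4G + 3H:
(9, 8) + (12, 2). λ = (2 - 8)/(12 - 9) ≡ 17/3 mod 23. 3⁻¹ ≡ 8 (mod 23) since 3·8 = 24 ≡ 1, so λ ≡ 21.
  x = λ² - 9 - 12 = 441 - 21 ≡ 6; y = λ·(9 - 6) - 8 ≡ 9. → (6, 9)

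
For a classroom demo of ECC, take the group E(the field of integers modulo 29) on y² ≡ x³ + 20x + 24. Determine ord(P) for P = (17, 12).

3

2P: tangent at (17, 12): λ = (3·17² + 20)/(2·12) ≡ 17/24. 24⁻¹ ≡ 23 (mod 29) since 24·23 = 552 ≡ 1, so λ ≡ 17·23 ≡ 14.
  x = λ² - 17 - 17 = 196 - 34 ≡ 17; y = λ·(17 - 17) - 12 ≡ 17. → (17, 17)
3P: (17, 17) + (17, 12): same x and y₁ ≡ -y₂, so the sum is ∞.
3P = ∞, so the order is 3.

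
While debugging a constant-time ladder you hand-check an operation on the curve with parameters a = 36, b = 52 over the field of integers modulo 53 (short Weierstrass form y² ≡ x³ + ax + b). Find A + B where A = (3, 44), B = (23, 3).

(21, 30)

(3, 44) + (23, 3). λ = (3 - 44)/(23 - 3) ≡ 12/20 mod 53. 20⁻¹ ≡ 8 (mod 53), so λ ≡ 43.
  x = λ² - 3 - 23 = 1849 - 26 ≡ 21; y = λ·(3 - 21) - 44 ≡ 30. → (21, 30)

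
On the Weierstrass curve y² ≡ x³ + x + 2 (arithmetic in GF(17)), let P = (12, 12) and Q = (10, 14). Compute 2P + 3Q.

(9, 14)

First 2P:
Repeated addition: build up to 2P.
2P: tangent at (12, 12): λ = (3·12² + 1)/(2·12) ≡ 8/7. 7⁻¹ ≡ 5 (mod 17) since 7·5 = 35 ≡ 1, so λ ≡ 8·5 ≡ 6.
  x = λ² - 12 - 12 = 36 - 24 ≡ 12; y = λ·(12 - 12) - 12 ≡ 5. → (12, 5)
2P = (12, 5).
Next 3Q:
Repeated addition: build up to 3Q.
2Q: tangent at (10, 14): λ = (3·10² + 1)/(2·14) ≡ 12/11. 11⁻¹ ≡ 14 (mod 17), so λ ≡ 12·14 ≡ 15.
  x = λ² - 10 - 10 = 225 - 20 ≡ 1; y = λ·(10 - 1) - 14 ≡ 2. → (1, 2)
3Q: (1, 2) + (10, 14). λ = (14 - 2)/(10 - 1) ≡ 12/9 mod 17. 9⁻¹ ≡ 2 (mod 17), so λ ≡ 7.
  x = λ² - 1 - 10 = 49 - 11 ≡ 4; y = λ·(1 - 4) - 2 ≡ 11. → (4, 11)
3Q = (4, 11).
Finally 2P + 3Q:
(12, 5) + (4, 11). λ = (11 - 5)/(4 - 12) ≡ 6/9 mod 17. 9⁻¹ ≡ 2 (mod 17), so λ ≡ 12.
  x = λ² - 12 - 4 = 144 - 16 ≡ 9; y = λ·(12 - 9) - 5 ≡ 14. → (9, 14)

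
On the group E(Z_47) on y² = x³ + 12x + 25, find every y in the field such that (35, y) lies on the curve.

x³ + 12x + 25 = 43320 ≡ 33 (mod 47).
33 is a non-residue mod 47; no y exists.

none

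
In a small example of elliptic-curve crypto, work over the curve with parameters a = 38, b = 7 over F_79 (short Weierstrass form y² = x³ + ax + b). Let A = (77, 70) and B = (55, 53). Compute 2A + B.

(56, 1)

First 2A:
Repeated addition: build up to 2A.
2A: tangent at (77, 70): λ = (3·77² + 38)/(2·70) ≡ 50/61. 61⁻¹ ≡ 57 (mod 79), so λ ≡ 50·57 ≡ 6.
  x = λ² - 77 - 77 = 36 - 154 ≡ 40; y = λ·(77 - 40) - 70 ≡ 73. → (40, 73)
2A = (40, 73).
Finally 2A + B:
(40, 73) + (55, 53). λ = (53 - 73)/(55 - 40) ≡ 59/15 mod 79. 15⁻¹ ≡ 58 (mod 79) since 15·58 = 870 ≡ 1, so λ ≡ 25.
  x = λ² - 40 - 55 = 625 - 95 ≡ 56; y = λ·(40 - 56) - 73 ≡ 1. → (56, 1)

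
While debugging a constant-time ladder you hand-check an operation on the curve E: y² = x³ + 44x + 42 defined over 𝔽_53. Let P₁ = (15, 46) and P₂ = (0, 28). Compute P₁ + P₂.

(15, 46) + (0, 28). λ = (28 - 46)/(0 - 15) ≡ 35/38 mod 53. 38⁻¹ ≡ 7 (mod 53), so λ ≡ 33.
  x = λ² - 15 - 0 = 1089 - 15 ≡ 14; y = λ·(15 - 14) - 46 ≡ 40. → (14, 40)

(14, 40)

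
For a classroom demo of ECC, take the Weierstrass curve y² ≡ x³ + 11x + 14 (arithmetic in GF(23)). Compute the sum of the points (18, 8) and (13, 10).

(17, 10)

(18, 8) + (13, 10). λ = (10 - 8)/(13 - 18) ≡ 2/18 mod 23. 18⁻¹ ≡ 9 (mod 23), so λ ≡ 18.
  x = λ² - 18 - 13 = 324 - 31 ≡ 17; y = λ·(18 - 17) - 8 ≡ 10. → (17, 10)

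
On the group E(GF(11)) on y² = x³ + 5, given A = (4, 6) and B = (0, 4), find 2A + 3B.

(8, 0)

First 2A:
Repeated addition: build up to 2A.
2A: tangent at (4, 6): λ = (3·4² + 0)/(2·6) ≡ 4/1. 1⁻¹ ≡ 1 (mod 11), so λ ≡ 4·1 ≡ 4.
  x = λ² - 4 - 4 = 16 - 8 ≡ 8; y = λ·(4 - 8) - 6 ≡ 0. → (8, 0)
2A = (8, 0).
Next 3B:
Repeated addition: build up to 3B.
2B: tangent at (0, 4): λ = (3·0² + 0)/(2·4) ≡ 0/8. 8⁻¹ ≡ 7 (mod 11), so λ ≡ 0·7 ≡ 0.
  x = λ² - 0 - 0 = 0 - 0 ≡ 0; y = λ·(0 - 0) - 4 ≡ 7. → (0, 7)
3B: (0, 7) + (0, 4): same x and y₁ ≡ -y₂, so the sum is the point at infinity.
3B = the point at infinity.
Finally 2A + 3B:
(8, 0) + the point at infinity = (8, 0) (identity).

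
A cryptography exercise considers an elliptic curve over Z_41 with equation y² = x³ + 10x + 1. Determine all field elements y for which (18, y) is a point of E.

none

x³ + 10x + 1 = 6013 ≡ 27 (mod 41).
27 is a non-residue mod 41; no y exists.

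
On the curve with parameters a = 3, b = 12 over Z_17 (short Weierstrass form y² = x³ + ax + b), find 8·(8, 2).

(1, 13)

Write P = (8, 2).
Double-and-add on 8 = (1000)₂. Start with P = (8, 2) for the leading 1-bit.
double: tangent at (8, 2): λ = (3·8² + 3)/(2·2) ≡ 8/4. 4⁻¹ ≡ 13 (mod 17), so λ ≡ 8·13 ≡ 2.
  x = λ² - 8 - 8 = 4 - 16 ≡ 5; y = λ·(8 - 5) - 2 ≡ 4. → (5, 4)
double: tangent at (5, 4): λ = (3·5² + 3)/(2·4) ≡ 10/8. 8⁻¹ ≡ 15 (mod 17), so λ ≡ 10·15 ≡ 14.
  x = λ² - 5 - 5 = 196 - 10 ≡ 16; y = λ·(5 - 16) - 4 ≡ 12. → (16, 12)
double: tangent at (16, 12): λ = (3·16² + 3)/(2·12) ≡ 6/7. 7⁻¹ ≡ 5 (mod 17), so λ ≡ 6·5 ≡ 13.
  x = λ² - 16 - 16 = 169 - 32 ≡ 1; y = λ·(16 - 1) - 12 ≡ 13. → (1, 13)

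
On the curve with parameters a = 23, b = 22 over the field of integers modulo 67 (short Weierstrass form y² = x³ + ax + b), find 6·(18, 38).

Write Q = (18, 38).
Double-and-add on 6 = (110)₂. Start with Q = (18, 38) for the leading 1-bit.
double: tangent at (18, 38): λ = (3·18² + 23)/(2·38) ≡ 57/9. 9⁻¹ ≡ 15 (mod 67) since 9·15 = 135 ≡ 1, so λ ≡ 57·15 ≡ 51.
  x = λ² - 18 - 18 = 2601 - 36 ≡ 19; y = λ·(18 - 19) - 38 ≡ 45. → (19, 45)
add Q: (19, 45) + (18, 38). λ = (38 - 45)/(18 - 19) ≡ 60/66 mod 67. 66⁻¹ ≡ 66 (mod 67), so λ ≡ 7.
  x = λ² - 19 - 18 = 49 - 37 ≡ 12; y = λ·(19 - 12) - 45 ≡ 4. → (12, 4)
double: tangent at (12, 4): λ = (3·12² + 23)/(2·4) ≡ 53/8. 8⁻¹ ≡ 42 (mod 67), so λ ≡ 53·42 ≡ 15.
  x = λ² - 12 - 12 = 225 - 24 ≡ 0; y = λ·(12 - 0) - 4 ≡ 42. → (0, 42)

(0, 42)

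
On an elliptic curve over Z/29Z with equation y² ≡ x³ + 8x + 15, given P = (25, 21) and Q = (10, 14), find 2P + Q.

First 2P:
Repeated addition: build up to 2P.
2P: tangent at (25, 21): λ = (3·25² + 8)/(2·21) ≡ 27/13. 13⁻¹ ≡ 9 (mod 29) since 13·9 = 117 ≡ 1, so λ ≡ 27·9 ≡ 11.
  x = λ² - 25 - 25 = 121 - 50 ≡ 13; y = λ·(25 - 13) - 21 ≡ 24. → (13, 24)
2P = (13, 24).
Finally 2P + Q:
(13, 24) + (10, 14). λ = (14 - 24)/(10 - 13) ≡ 19/26 mod 29. 26⁻¹ ≡ 19 (mod 29) since 26·19 = 494 ≡ 1, so λ ≡ 13.
  x = λ² - 13 - 10 = 169 - 23 ≡ 1; y = λ·(13 - 1) - 24 ≡ 16. → (1, 16)

(1, 16)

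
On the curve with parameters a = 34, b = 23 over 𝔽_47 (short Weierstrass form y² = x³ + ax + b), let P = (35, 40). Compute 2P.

tangent at (35, 40): λ = (3·35² + 34)/(2·40) ≡ 43/33. 33⁻¹ ≡ 10 (mod 47) since 33·10 = 330 ≡ 1, so λ ≡ 43·10 ≡ 7.
  x = λ² - 35 - 35 = 49 - 70 ≡ 26; y = λ·(35 - 26) - 40 ≡ 23. → (26, 23)

(26, 23)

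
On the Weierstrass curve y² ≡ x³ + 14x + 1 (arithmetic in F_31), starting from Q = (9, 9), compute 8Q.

Double-and-add on 8 = (1000)₂. Start with Q = (9, 9) for the leading 1-bit.
double: tangent at (9, 9): λ = (3·9² + 14)/(2·9) ≡ 9/18. 18⁻¹ ≡ 19 (mod 31) since 18·19 = 342 ≡ 1, so λ ≡ 9·19 ≡ 16.
  x = λ² - 9 - 9 = 256 - 18 ≡ 21; y = λ·(9 - 21) - 9 ≡ 16. → (21, 16)
double: tangent at (21, 16): λ = (3·21² + 14)/(2·16) ≡ 4/1. 1⁻¹ ≡ 1 (mod 31), so λ ≡ 4·1 ≡ 4.
  x = λ² - 21 - 21 = 16 - 42 ≡ 5; y = λ·(21 - 5) - 16 ≡ 17. → (5, 17)
double: tangent at (5, 17): λ = (3·5² + 14)/(2·17) ≡ 27/3. 3⁻¹ ≡ 21 (mod 31) since 3·21 = 63 ≡ 1, so λ ≡ 27·21 ≡ 9.
  x = λ² - 5 - 5 = 81 - 10 ≡ 9; y = λ·(5 - 9) - 17 ≡ 9. → (9, 9)

(9, 9)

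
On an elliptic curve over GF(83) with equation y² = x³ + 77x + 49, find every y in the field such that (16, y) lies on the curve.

27, 56

x³ + 77x + 49 = 5377 ≡ 65 (mod 83).
Square roots of 65 mod 83: 27 and 56 (since 27² = 729 ≡ 65).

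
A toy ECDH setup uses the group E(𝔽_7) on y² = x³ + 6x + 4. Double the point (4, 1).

tangent at (4, 1): λ = (3·4² + 6)/(2·1) ≡ 5/2. 2⁻¹ ≡ 4 (mod 7), so λ ≡ 5·4 ≡ 6.
  x = λ² - 4 - 4 = 36 - 8 ≡ 0; y = λ·(4 - 0) - 1 ≡ 2. → (0, 2)

(0, 2)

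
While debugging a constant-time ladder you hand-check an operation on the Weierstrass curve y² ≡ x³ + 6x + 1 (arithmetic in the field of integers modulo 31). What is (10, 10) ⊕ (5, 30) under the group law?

(10, 10) + (5, 30). λ = (30 - 10)/(5 - 10) ≡ 20/26 mod 31. 26⁻¹ ≡ 6 (mod 31), so λ ≡ 27.
  x = λ² - 10 - 5 = 729 - 15 ≡ 1; y = λ·(10 - 1) - 10 ≡ 16. → (1, 16)

(1, 16)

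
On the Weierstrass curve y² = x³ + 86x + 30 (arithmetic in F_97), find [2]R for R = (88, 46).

(68, 93)

tangent at (88, 46): λ = (3·88² + 86)/(2·46) ≡ 38/92. 92⁻¹ ≡ 58 (mod 97), so λ ≡ 38·58 ≡ 70.
  x = λ² - 88 - 88 = 4900 - 176 ≡ 68; y = λ·(88 - 68) - 46 ≡ 93. → (68, 93)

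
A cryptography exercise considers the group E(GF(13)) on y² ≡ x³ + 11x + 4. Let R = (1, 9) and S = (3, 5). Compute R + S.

(1, 9) + (3, 5). λ = (5 - 9)/(3 - 1) ≡ 9/2 mod 13. 2⁻¹ ≡ 7 (mod 13) since 2·7 = 14 ≡ 1, so λ ≡ 11.
  x = λ² - 1 - 3 = 121 - 4 ≡ 0; y = λ·(1 - 0) - 9 ≡ 2. → (0, 2)

(0, 2)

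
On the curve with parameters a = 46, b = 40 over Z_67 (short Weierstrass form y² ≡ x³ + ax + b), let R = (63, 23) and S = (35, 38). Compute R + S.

(8, 60)

(63, 23) + (35, 38). λ = (38 - 23)/(35 - 63) ≡ 15/39 mod 67. 39⁻¹ ≡ 55 (mod 67), so λ ≡ 21.
  x = λ² - 63 - 35 = 441 - 98 ≡ 8; y = λ·(63 - 8) - 23 ≡ 60. → (8, 60)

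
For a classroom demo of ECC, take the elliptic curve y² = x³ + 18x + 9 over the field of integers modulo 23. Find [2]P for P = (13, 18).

(22, 6)

tangent at (13, 18): λ = (3·13² + 18)/(2·18) ≡ 19/13. 13⁻¹ ≡ 16 (mod 23) since 13·16 = 208 ≡ 1, so λ ≡ 19·16 ≡ 5.
  x = λ² - 13 - 13 = 25 - 26 ≡ 22; y = λ·(13 - 22) - 18 ≡ 6. → (22, 6)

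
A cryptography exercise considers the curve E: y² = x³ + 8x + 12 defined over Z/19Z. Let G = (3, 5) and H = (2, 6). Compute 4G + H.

(5, 5)

First 4G:
Double-and-add on 4 = (100)₂. Start with G = (3, 5) for the leading 1-bit.
double: tangent at (3, 5): λ = (3·3² + 8)/(2·5) ≡ 16/10. 10⁻¹ ≡ 2 (mod 19), so λ ≡ 16·2 ≡ 13.
  x = λ² - 3 - 3 = 169 - 6 ≡ 11; y = λ·(3 - 11) - 5 ≡ 5. → (11, 5)
double: tangent at (11, 5): λ = (3·11² + 8)/(2·5) ≡ 10/10. 10⁻¹ ≡ 2 (mod 19) since 10·2 = 20 ≡ 1, so λ ≡ 10·2 ≡ 1.
  x = λ² - 11 - 11 = 1 - 22 ≡ 17; y = λ·(11 - 17) - 5 ≡ 8. → (17, 8)
4G = (17, 8).
Finally 4G + H:
(17, 8) + (2, 6). λ = (6 - 8)/(2 - 17) ≡ 17/4 mod 19. 4⁻¹ ≡ 5 (mod 19), so λ ≡ 9.
  x = λ² - 17 - 2 = 81 - 19 ≡ 5; y = λ·(17 - 5) - 8 ≡ 5. → (5, 5)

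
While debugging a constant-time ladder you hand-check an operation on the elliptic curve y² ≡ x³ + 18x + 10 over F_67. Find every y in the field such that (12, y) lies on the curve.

x³ + 18x + 10 = 1954 ≡ 11 (mod 67).
11 is a non-residue mod 67; no y exists.

none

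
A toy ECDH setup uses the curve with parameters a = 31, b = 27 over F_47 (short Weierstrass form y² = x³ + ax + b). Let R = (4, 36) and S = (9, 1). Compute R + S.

(36, 0)

(4, 36) + (9, 1). λ = (1 - 36)/(9 - 4) ≡ 12/5 mod 47. 5⁻¹ ≡ 19 (mod 47), so λ ≡ 40.
  x = λ² - 4 - 9 = 1600 - 13 ≡ 36; y = λ·(4 - 36) - 36 ≡ 0. → (36, 0)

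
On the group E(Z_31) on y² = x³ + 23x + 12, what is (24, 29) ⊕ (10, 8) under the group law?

(24, 29) + (10, 8). λ = (8 - 29)/(10 - 24) ≡ 10/17 mod 31. 17⁻¹ ≡ 11 (mod 31) since 17·11 = 187 ≡ 1, so λ ≡ 17.
  x = λ² - 24 - 10 = 289 - 34 ≡ 7; y = λ·(24 - 7) - 29 ≡ 12. → (7, 12)

(7, 12)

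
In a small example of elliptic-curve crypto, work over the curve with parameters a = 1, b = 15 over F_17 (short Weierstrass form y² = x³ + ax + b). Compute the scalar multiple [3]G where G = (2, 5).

Repeated addition: build up to 3G.
2G: tangent at (2, 5): λ = (3·2² + 1)/(2·5) ≡ 13/10. 10⁻¹ ≡ 12 (mod 17), so λ ≡ 13·12 ≡ 3.
  x = λ² - 2 - 2 = 9 - 4 ≡ 5; y = λ·(2 - 5) - 5 ≡ 3. → (5, 3)
3G: (5, 3) + (2, 5). λ = (5 - 3)/(2 - 5) ≡ 2/14 mod 17. 14⁻¹ ≡ 11 (mod 17), so λ ≡ 5.
  x = λ² - 5 - 2 = 25 - 7 ≡ 1; y = λ·(5 - 1) - 3 ≡ 0. → (1, 0)

(1, 0)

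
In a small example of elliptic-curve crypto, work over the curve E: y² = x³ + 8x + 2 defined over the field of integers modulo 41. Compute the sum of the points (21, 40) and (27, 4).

(29, 8)

(21, 40) + (27, 4). λ = (4 - 40)/(27 - 21) ≡ 5/6 mod 41. 6⁻¹ ≡ 7 (mod 41) since 6·7 = 42 ≡ 1, so λ ≡ 35.
  x = λ² - 21 - 27 = 1225 - 48 ≡ 29; y = λ·(21 - 29) - 40 ≡ 8. → (29, 8)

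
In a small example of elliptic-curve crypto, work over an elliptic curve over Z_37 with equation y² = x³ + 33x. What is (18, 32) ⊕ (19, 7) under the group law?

(18, 32) + (19, 7). λ = (7 - 32)/(19 - 18) ≡ 12/1 mod 37. 1⁻¹ ≡ 1 (mod 37) since 1·1 = 1 ≡ 1, so λ ≡ 12.
  x = λ² - 18 - 19 = 144 - 37 ≡ 33; y = λ·(18 - 33) - 32 ≡ 10. → (33, 10)

(33, 10)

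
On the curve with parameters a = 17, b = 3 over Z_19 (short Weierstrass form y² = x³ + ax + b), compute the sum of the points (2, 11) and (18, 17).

(2, 11) + (18, 17). λ = (17 - 11)/(18 - 2) ≡ 6/16 mod 19. 16⁻¹ ≡ 6 (mod 19) since 16·6 = 96 ≡ 1, so λ ≡ 17.
  x = λ² - 2 - 18 = 289 - 20 ≡ 3; y = λ·(2 - 3) - 11 ≡ 10. → (3, 10)

(3, 10)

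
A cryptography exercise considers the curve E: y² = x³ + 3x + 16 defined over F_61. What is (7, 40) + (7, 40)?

tangent at (7, 40): λ = (3·7² + 3)/(2·40) ≡ 28/19. 19⁻¹ ≡ 45 (mod 61) since 19·45 = 855 ≡ 1, so λ ≡ 28·45 ≡ 40.
  x = λ² - 7 - 7 = 1600 - 14 ≡ 0; y = λ·(7 - 0) - 40 ≡ 57. → (0, 57)

(0, 57)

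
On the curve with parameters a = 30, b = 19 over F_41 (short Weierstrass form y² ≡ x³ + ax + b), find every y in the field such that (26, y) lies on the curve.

none

x³ + 30x + 19 = 18375 ≡ 7 (mod 41).
7 is a non-residue mod 41; no y exists.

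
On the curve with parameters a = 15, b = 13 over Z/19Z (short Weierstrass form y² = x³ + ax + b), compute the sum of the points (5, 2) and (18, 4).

(5, 2) + (18, 4). λ = (4 - 2)/(18 - 5) ≡ 2/13 mod 19. 13⁻¹ ≡ 3 (mod 19) since 13·3 = 39 ≡ 1, so λ ≡ 6.
  x = λ² - 5 - 18 = 36 - 23 ≡ 13; y = λ·(5 - 13) - 2 ≡ 7. → (13, 7)

(13, 7)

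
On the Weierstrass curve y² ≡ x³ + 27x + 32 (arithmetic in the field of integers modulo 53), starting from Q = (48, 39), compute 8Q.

(38, 11)

Double-and-add on 8 = (1000)₂. Start with Q = (48, 39) for the leading 1-bit.
double: tangent at (48, 39): λ = (3·48² + 27)/(2·39) ≡ 49/25. 25⁻¹ ≡ 17 (mod 53), so λ ≡ 49·17 ≡ 38.
  x = λ² - 48 - 48 = 1444 - 96 ≡ 23; y = λ·(48 - 23) - 39 ≡ 10. → (23, 10)
double: tangent at (23, 10): λ = (3·23² + 27)/(2·10) ≡ 24/20. 20⁻¹ ≡ 8 (mod 53) since 20·8 = 160 ≡ 1, so λ ≡ 24·8 ≡ 33.
  x = λ² - 23 - 23 = 1089 - 46 ≡ 36; y = λ·(23 - 36) - 10 ≡ 38. → (36, 38)
double: tangent at (36, 38): λ = (3·36² + 27)/(2·38) ≡ 46/23. 23⁻¹ ≡ 30 (mod 53), so λ ≡ 46·30 ≡ 2.
  x = λ² - 36 - 36 = 4 - 72 ≡ 38; y = λ·(36 - 38) - 38 ≡ 11. → (38, 11)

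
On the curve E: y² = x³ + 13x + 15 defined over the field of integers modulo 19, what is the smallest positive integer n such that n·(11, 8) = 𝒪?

8

2P: tangent at (11, 8): λ = (3·11² + 13)/(2·8) ≡ 15/16. 16⁻¹ ≡ 6 (mod 19), so λ ≡ 15·6 ≡ 14.
  x = λ² - 11 - 11 = 196 - 22 ≡ 3; y = λ·(11 - 3) - 8 ≡ 9. → (3, 9)
3P: (3, 9) + (11, 8). λ = (8 - 9)/(11 - 3) ≡ 18/8 mod 19. 8⁻¹ ≡ 12 (mod 19), so λ ≡ 7.
  x = λ² - 3 - 11 = 49 - 14 ≡ 16; y = λ·(3 - 16) - 9 ≡ 14. → (16, 14)
4P: (16, 14) + (11, 8). λ = (8 - 14)/(11 - 16) ≡ 13/14 mod 19. 14⁻¹ ≡ 15 (mod 19), so λ ≡ 5.
  x = λ² - 16 - 11 = 25 - 27 ≡ 17; y = λ·(16 - 17) - 14 ≡ 0. → (17, 0)
5P: (17, 0) + (11, 8). λ = (8 - 0)/(11 - 17) ≡ 8/13 mod 19. 13⁻¹ ≡ 3 (mod 19) since 13·3 = 39 ≡ 1, so λ ≡ 5.
  x = λ² - 17 - 11 = 25 - 28 ≡ 16; y = λ·(17 - 16) - 0 ≡ 5. → (16, 5)
6P: (16, 5) + (11, 8). λ = (8 - 5)/(11 - 16) ≡ 3/14 mod 19. 14⁻¹ ≡ 15 (mod 19) since 14·15 = 210 ≡ 1, so λ ≡ 7.
  x = λ² - 16 - 11 = 49 - 27 ≡ 3; y = λ·(16 - 3) - 5 ≡ 10. → (3, 10)
7P: (3, 10) + (11, 8). λ = (8 - 10)/(11 - 3) ≡ 17/8 mod 19. 8⁻¹ ≡ 12 (mod 19), so λ ≡ 14.
  x = λ² - 3 - 11 = 196 - 14 ≡ 11; y = λ·(3 - 11) - 10 ≡ 11. → (11, 11)
8P: (11, 11) + (11, 8): same x and y₁ ≡ -y₂, so the sum is 𝒪.
8P = 𝒪, so the order is 8.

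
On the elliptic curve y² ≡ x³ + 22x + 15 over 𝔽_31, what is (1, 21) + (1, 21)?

tangent at (1, 21): λ = (3·1² + 22)/(2·21) ≡ 25/11. 11⁻¹ ≡ 17 (mod 31), so λ ≡ 25·17 ≡ 22.
  x = λ² - 1 - 1 = 484 - 2 ≡ 17; y = λ·(1 - 17) - 21 ≡ 30. → (17, 30)

(17, 30)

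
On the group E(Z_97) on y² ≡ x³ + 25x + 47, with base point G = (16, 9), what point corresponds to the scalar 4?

(16, 88)

Double-and-add on 4 = (100)₂. Start with G = (16, 9) for the leading 1-bit.
double: tangent at (16, 9): λ = (3·16² + 25)/(2·9) ≡ 17/18. 18⁻¹ ≡ 27 (mod 97), so λ ≡ 17·27 ≡ 71.
  x = λ² - 16 - 16 = 5041 - 32 ≡ 62; y = λ·(16 - 62) - 9 ≡ 23. → (62, 23)
double: tangent at (62, 23): λ = (3·62² + 25)/(2·23) ≡ 14/46. 46⁻¹ ≡ 19 (mod 97) since 46·19 = 874 ≡ 1, so λ ≡ 14·19 ≡ 72.
  x = λ² - 62 - 62 = 5184 - 124 ≡ 16; y = λ·(62 - 16) - 23 ≡ 88. → (16, 88)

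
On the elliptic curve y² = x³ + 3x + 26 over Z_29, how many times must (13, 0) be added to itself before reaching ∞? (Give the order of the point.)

2P: (13, 0) + (13, 0): same x and y₁ ≡ -y₂, so the sum is ∞.
2P = ∞, so the order is 2.

2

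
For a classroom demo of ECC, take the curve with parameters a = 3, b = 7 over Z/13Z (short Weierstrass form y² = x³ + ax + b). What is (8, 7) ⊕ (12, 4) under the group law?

(9, 10)

(8, 7) + (12, 4). λ = (4 - 7)/(12 - 8) ≡ 10/4 mod 13. 4⁻¹ ≡ 10 (mod 13), so λ ≡ 9.
  x = λ² - 8 - 12 = 81 - 20 ≡ 9; y = λ·(8 - 9) - 7 ≡ 10. → (9, 10)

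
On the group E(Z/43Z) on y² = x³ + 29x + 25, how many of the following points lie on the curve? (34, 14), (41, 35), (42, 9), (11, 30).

(34, 14): 14² ≡ 24, rhs ≡ 24 → on.
(41, 35): 35² ≡ 21, rhs ≡ 2 → off.
(42, 9): 9² ≡ 38, rhs ≡ 38 → on.
(11, 30): 30² ≡ 40, rhs ≡ 41 → off.

2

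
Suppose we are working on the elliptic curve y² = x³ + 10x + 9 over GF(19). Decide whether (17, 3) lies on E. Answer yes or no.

no

y² = 3² ≡ 9; x³ + 10x + 9 = 5092 ≡ 0 (mod 19). 9 ≠ 0.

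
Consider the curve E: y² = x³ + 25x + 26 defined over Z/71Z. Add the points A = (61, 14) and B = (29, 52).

(67, 2)

(61, 14) + (29, 52). λ = (52 - 14)/(29 - 61) ≡ 38/39 mod 71. 39⁻¹ ≡ 51 (mod 71) since 39·51 = 1989 ≡ 1, so λ ≡ 21.
  x = λ² - 61 - 29 = 441 - 90 ≡ 67; y = λ·(61 - 67) - 14 ≡ 2. → (67, 2)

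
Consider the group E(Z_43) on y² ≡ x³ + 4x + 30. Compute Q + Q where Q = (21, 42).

tangent at (21, 42): λ = (3·21² + 4)/(2·42) ≡ 37/41. 41⁻¹ ≡ 21 (mod 43) since 41·21 = 861 ≡ 1, so λ ≡ 37·21 ≡ 3.
  x = λ² - 21 - 21 = 9 - 42 ≡ 10; y = λ·(21 - 10) - 42 ≡ 34. → (10, 34)

(10, 34)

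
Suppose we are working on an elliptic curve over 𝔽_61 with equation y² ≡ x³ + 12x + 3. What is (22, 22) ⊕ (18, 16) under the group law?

(22, 22) + (18, 16). λ = (16 - 22)/(18 - 22) ≡ 55/57 mod 61. 57⁻¹ ≡ 15 (mod 61), so λ ≡ 32.
  x = λ² - 22 - 18 = 1024 - 40 ≡ 8; y = λ·(22 - 8) - 22 ≡ 60. → (8, 60)

(8, 60)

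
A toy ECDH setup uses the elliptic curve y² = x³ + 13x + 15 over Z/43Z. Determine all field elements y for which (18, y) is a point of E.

x³ + 13x + 15 = 6081 ≡ 18 (mod 43).
18 is a non-residue mod 43; no y exists.

none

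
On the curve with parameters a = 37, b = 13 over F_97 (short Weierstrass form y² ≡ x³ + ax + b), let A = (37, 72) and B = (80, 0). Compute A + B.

(68, 16)

(37, 72) + (80, 0). λ = (0 - 72)/(80 - 37) ≡ 25/43 mod 97. 43⁻¹ ≡ 88 (mod 97), so λ ≡ 66.
  x = λ² - 37 - 80 = 4356 - 117 ≡ 68; y = λ·(37 - 68) - 72 ≡ 16. → (68, 16)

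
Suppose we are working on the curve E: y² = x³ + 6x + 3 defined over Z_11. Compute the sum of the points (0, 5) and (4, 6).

(5, 2)

(0, 5) + (4, 6). λ = (6 - 5)/(4 - 0) ≡ 1/4 mod 11. 4⁻¹ ≡ 3 (mod 11) since 4·3 = 12 ≡ 1, so λ ≡ 3.
  x = λ² - 0 - 4 = 9 - 4 ≡ 5; y = λ·(0 - 5) - 5 ≡ 2. → (5, 2)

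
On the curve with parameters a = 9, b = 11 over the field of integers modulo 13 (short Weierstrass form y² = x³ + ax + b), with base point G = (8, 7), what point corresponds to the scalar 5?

Repeated addition: build up to 5G.
2G: tangent at (8, 7): λ = (3·8² + 9)/(2·7) ≡ 6/1. 1⁻¹ ≡ 1 (mod 13) since 1·1 = 1 ≡ 1, so λ ≡ 6·1 ≡ 6.
  x = λ² - 8 - 8 = 36 - 16 ≡ 7; y = λ·(8 - 7) - 7 ≡ 12. → (7, 12)
3G: (7, 12) + (8, 7). λ = (7 - 12)/(8 - 7) ≡ 8/1 mod 13. 1⁻¹ ≡ 1 (mod 13) since 1·1 = 1 ≡ 1, so λ ≡ 8.
  x = λ² - 7 - 8 = 64 - 15 ≡ 10; y = λ·(7 - 10) - 12 ≡ 3. → (10, 3)
4G: (10, 3) + (8, 7). λ = (7 - 3)/(8 - 10) ≡ 4/11 mod 13. 11⁻¹ ≡ 6 (mod 13) since 11·6 = 66 ≡ 1, so λ ≡ 11.
  x = λ² - 10 - 8 = 121 - 18 ≡ 12; y = λ·(10 - 12) - 3 ≡ 1. → (12, 1)
5G: (12, 1) + (8, 7). λ = (7 - 1)/(8 - 12) ≡ 6/9 mod 13. 9⁻¹ ≡ 3 (mod 13), so λ ≡ 5.
  x = λ² - 12 - 8 = 25 - 20 ≡ 5; y = λ·(12 - 5) - 1 ≡ 8. → (5, 8)

(5, 8)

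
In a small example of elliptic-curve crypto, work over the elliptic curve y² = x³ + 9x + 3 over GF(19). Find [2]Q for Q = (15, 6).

tangent at (15, 6): λ = (3·15² + 9)/(2·6) ≡ 0/12. 12⁻¹ ≡ 8 (mod 19) since 12·8 = 96 ≡ 1, so λ ≡ 0·8 ≡ 0.
  x = λ² - 15 - 15 = 0 - 30 ≡ 8; y = λ·(15 - 8) - 6 ≡ 13. → (8, 13)

(8, 13)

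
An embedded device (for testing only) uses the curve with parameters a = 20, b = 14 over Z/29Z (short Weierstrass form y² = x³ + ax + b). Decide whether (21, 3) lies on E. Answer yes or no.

yes

y² = 3² ≡ 9; x³ + 20x + 14 = 9695 ≡ 9 (mod 29). 9 = 9.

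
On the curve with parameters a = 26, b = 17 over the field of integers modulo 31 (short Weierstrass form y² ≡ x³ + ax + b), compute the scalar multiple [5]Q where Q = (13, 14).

(27, 2)

Repeated addition: build up to 5Q.
2Q: tangent at (13, 14): λ = (3·13² + 26)/(2·14) ≡ 6/28. 28⁻¹ ≡ 10 (mod 31) since 28·10 = 280 ≡ 1, so λ ≡ 6·10 ≡ 29.
  x = λ² - 13 - 13 = 841 - 26 ≡ 9; y = λ·(13 - 9) - 14 ≡ 9. → (9, 9)
3Q: (9, 9) + (13, 14). λ = (14 - 9)/(13 - 9) ≡ 5/4 mod 31. 4⁻¹ ≡ 8 (mod 31), so λ ≡ 9.
  x = λ² - 9 - 13 = 81 - 22 ≡ 28; y = λ·(9 - 28) - 9 ≡ 6. → (28, 6)
4Q: (28, 6) + (13, 14). λ = (14 - 6)/(13 - 28) ≡ 8/16 mod 31. 16⁻¹ ≡ 2 (mod 31), so λ ≡ 16.
  x = λ² - 28 - 13 = 256 - 41 ≡ 29; y = λ·(28 - 29) - 6 ≡ 9. → (29, 9)
5Q: (29, 9) + (13, 14). λ = (14 - 9)/(13 - 29) ≡ 5/15 mod 31. 15⁻¹ ≡ 29 (mod 31) since 15·29 = 435 ≡ 1, so λ ≡ 21.
  x = λ² - 29 - 13 = 441 - 42 ≡ 27; y = λ·(29 - 27) - 9 ≡ 2. → (27, 2)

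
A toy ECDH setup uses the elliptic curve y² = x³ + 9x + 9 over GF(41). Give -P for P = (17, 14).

-(17, 14) = (17, -14 mod 41) = (17, 27).

(17, 27)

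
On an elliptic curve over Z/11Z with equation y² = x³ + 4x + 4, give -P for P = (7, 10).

-(7, 10) = (7, -10 mod 11) = (7, 1).

(7, 1)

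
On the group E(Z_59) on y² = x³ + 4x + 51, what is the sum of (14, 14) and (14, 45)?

The two points share x = 14 and their y-coordinates satisfy 14 + 45 ≡ 0 (mod 59), so they are inverses. Their sum is ∞.

O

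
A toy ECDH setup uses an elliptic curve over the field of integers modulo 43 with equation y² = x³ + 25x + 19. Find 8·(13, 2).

Write P = (13, 2).
Double-and-add on 8 = (1000)₂. Start with P = (13, 2) for the leading 1-bit.
double: tangent at (13, 2): λ = (3·13² + 25)/(2·2) ≡ 16/4. 4⁻¹ ≡ 11 (mod 43) since 4·11 = 44 ≡ 1, so λ ≡ 16·11 ≡ 4.
  x = λ² - 13 - 13 = 16 - 26 ≡ 33; y = λ·(13 - 33) - 2 ≡ 4. → (33, 4)
double: tangent at (33, 4): λ = (3·33² + 25)/(2·4) ≡ 24/8. 8⁻¹ ≡ 27 (mod 43) since 8·27 = 216 ≡ 1, so λ ≡ 24·27 ≡ 3.
  x = λ² - 33 - 33 = 9 - 66 ≡ 29; y = λ·(33 - 29) - 4 ≡ 8. → (29, 8)
double: tangent at (29, 8): λ = (3·29² + 25)/(2·8) ≡ 11/16. 16⁻¹ ≡ 35 (mod 43), so λ ≡ 11·35 ≡ 41.
  x = λ² - 29 - 29 = 1681 - 58 ≡ 32; y = λ·(29 - 32) - 8 ≡ 41. → (32, 41)

(32, 41)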